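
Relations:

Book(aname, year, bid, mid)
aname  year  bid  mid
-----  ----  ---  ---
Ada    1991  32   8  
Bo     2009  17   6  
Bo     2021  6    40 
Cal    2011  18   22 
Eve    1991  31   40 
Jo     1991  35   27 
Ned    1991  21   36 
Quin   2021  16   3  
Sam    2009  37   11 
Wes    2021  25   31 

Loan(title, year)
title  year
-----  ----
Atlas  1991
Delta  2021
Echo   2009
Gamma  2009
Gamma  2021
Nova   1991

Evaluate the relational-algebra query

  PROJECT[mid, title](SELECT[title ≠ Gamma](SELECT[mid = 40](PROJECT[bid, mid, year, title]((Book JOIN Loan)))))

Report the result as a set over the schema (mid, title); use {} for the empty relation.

Joining Book and Loan on year yields {(Ada, 1991, 32, 8, Atlas), (Ada, 1991, 32, 8, Nova), (Bo, 2009, 17, 6, Echo), (Bo, 2009, 17, 6, Gamma), (Bo, 2021, 6, 40, Delta), (Bo, 2021, 6, 40, Gamma), (Eve, 1991, 31, 40, Atlas), (Eve, 1991, 31, 40, Nova), (Jo, 1991, 35, 27, Atlas), (Jo, 1991, 35, 27, Nova), (Ned, 1991, 21, 36, Atlas), (Ned, 1991, 21, 36, Nova), (Quin, 2021, 16, 3, Delta), (Quin, 2021, 16, 3, Gamma), (Sam, 2009, 37, 11, Echo), (Sam, 2009, 37, 11, Gamma), (Wes, 2021, 25, 31, Delta), (Wes, 2021, 25, 31, Gamma)}.
π[bid, mid, year, title]: project onto (bid, mid, year, title) → {(16, 3, 2021, Delta), (16, 3, 2021, Gamma), (17, 6, 2009, Echo), (17, 6, 2009, Gamma), (21, 36, 1991, Atlas), (21, 36, 1991, Nova), (25, 31, 2021, Delta), (25, 31, 2021, Gamma), (31, 40, 1991, Atlas), (31, 40, 1991, Nova), (32, 8, 1991, Atlas), (32, 8, 1991, Nova), (35, 27, 1991, Atlas), (35, 27, 1991, Nova), (37, 11, 2009, Echo), (37, 11, 2009, Gamma), (6, 40, 2021, Delta), (6, 40, 2021, Gamma)}
σ[mid = 40]: keep tuples satisfying mid = 40 → {(31, 40, 1991, Atlas), (31, 40, 1991, Nova), (6, 40, 2021, Delta), (6, 40, 2021, Gamma)}
σ[title ≠ Gamma]: keep tuples satisfying title ≠ Gamma → {(31, 40, 1991, Atlas), (31, 40, 1991, Nova), (6, 40, 2021, Delta)}
π[mid, title]: project onto (mid, title) → {(40, Atlas), (40, Delta), (40, Nova)}

{(40, Atlas), (40, Delta), (40, Nova)}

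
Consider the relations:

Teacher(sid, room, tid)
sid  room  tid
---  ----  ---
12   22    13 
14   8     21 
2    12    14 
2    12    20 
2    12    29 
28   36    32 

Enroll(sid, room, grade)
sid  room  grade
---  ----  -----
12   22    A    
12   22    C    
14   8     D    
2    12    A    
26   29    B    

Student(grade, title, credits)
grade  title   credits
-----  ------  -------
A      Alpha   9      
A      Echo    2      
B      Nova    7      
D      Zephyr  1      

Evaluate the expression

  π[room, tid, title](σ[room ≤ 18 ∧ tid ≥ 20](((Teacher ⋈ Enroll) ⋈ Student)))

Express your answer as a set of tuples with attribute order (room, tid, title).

{(12, 20, Alpha), (12, 20, Echo), (12, 29, Alpha), (12, 29, Echo), (8, 21, Zephyr)}

Natural join on sid, room: {(12, 22, 13, A), (12, 22, 13, C), (14, 8, 21, D), (2, 12, 14, A), (2, 12, 20, A), (2, 12, 29, A)}
Natural join on grade: {(12, 22, 13, A, Alpha, 9), (12, 22, 13, A, Echo, 2), (14, 8, 21, D, Zephyr, 1), (2, 12, 14, A, Alpha, 9), (2, 12, 14, A, Echo, 2), (2, 12, 20, A, Alpha, 9), (2, 12, 20, A, Echo, 2), (2, 12, 29, A, Alpha, 9), (2, 12, 29, A, Echo, 2)}
σ[room ≤ 18 ∧ tid ≥ 20]: keep tuples satisfying room ≤ 18 ∧ tid ≥ 20 → {(14, 8, 21, D, Zephyr, 1), (2, 12, 20, A, Alpha, 9), (2, 12, 20, A, Echo, 2), (2, 12, 29, A, Alpha, 9), (2, 12, 29, A, Echo, 2)}
π_{room, tid, title} gives {(12, 20, Alpha), (12, 20, Echo), (12, 29, Alpha), (12, 29, Echo), (8, 21, Zephyr)}.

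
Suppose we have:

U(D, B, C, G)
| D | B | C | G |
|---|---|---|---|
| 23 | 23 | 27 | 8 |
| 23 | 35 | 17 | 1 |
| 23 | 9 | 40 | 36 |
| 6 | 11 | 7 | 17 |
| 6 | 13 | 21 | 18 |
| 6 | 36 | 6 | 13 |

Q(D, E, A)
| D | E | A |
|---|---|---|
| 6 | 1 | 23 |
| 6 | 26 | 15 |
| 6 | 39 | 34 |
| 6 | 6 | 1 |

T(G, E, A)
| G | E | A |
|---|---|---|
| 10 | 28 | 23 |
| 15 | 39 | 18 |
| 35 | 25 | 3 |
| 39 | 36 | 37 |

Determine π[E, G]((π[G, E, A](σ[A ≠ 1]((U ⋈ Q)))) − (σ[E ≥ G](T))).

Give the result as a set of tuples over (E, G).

{(1, 13), (1, 17), (1, 18), (26, 13), (26, 17), (26, 18), (39, 13), (39, 17), (39, 18)}

Natural join on D: {(6, 11, 7, 17, 1, 23), (6, 11, 7, 17, 26, 15), (6, 11, 7, 17, 39, 34), (6, 11, 7, 17, 6, 1), (6, 13, 21, 18, 1, 23), (6, 13, 21, 18, 26, 15), (6, 13, 21, 18, 39, 34), (6, 13, 21, 18, 6, 1), (6, 36, 6, 13, 1, 23), (6, 36, 6, 13, 26, 15), (6, 36, 6, 13, 39, 34), (6, 36, 6, 13, 6, 1)}
Selection A ≠ 1: {(6, 11, 7, 17, 1, 23), (6, 11, 7, 17, 26, 15), (6, 11, 7, 17, 39, 34), (6, 13, 21, 18, 1, 23), (6, 13, 21, 18, 26, 15), (6, 13, 21, 18, 39, 34), (6, 36, 6, 13, 1, 23), (6, 36, 6, 13, 26, 15), (6, 36, 6, 13, 39, 34)}
Keep only column(s) G, E, A: {(13, 1, 23), (13, 26, 15), (13, 39, 34), (17, 1, 23), (17, 26, 15), (17, 39, 34), (18, 1, 23), (18, 26, 15), (18, 39, 34)}
Selection E ≥ G: {(10, 28, 23), (15, 39, 18)}
Taking the difference: {(13, 1, 23), (13, 26, 15), (13, 39, 34), (17, 1, 23), (17, 26, 15), (17, 39, 34), (18, 1, 23), (18, 26, 15), (18, 39, 34)}
Keep only column(s) E, G: {(1, 13), (1, 17), (1, 18), (26, 13), (26, 17), (26, 18), (39, 13), (39, 17), (39, 18)}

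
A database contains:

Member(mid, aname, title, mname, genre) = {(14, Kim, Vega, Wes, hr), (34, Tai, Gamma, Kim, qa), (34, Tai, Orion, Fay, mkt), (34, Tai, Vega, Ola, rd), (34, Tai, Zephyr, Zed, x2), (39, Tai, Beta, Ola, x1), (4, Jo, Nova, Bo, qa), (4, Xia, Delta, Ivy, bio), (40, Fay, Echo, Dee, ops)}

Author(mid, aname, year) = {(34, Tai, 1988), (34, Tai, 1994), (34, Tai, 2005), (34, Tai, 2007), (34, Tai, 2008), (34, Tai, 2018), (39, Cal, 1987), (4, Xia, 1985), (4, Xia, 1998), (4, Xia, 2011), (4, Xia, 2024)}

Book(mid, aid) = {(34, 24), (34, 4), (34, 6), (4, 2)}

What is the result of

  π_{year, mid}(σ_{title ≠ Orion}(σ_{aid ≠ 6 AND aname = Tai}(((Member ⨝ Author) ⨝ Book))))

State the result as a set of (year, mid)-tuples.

{(1988, 34), (1994, 34), (2005, 34), (2007, 34), (2008, 34), (2018, 34)}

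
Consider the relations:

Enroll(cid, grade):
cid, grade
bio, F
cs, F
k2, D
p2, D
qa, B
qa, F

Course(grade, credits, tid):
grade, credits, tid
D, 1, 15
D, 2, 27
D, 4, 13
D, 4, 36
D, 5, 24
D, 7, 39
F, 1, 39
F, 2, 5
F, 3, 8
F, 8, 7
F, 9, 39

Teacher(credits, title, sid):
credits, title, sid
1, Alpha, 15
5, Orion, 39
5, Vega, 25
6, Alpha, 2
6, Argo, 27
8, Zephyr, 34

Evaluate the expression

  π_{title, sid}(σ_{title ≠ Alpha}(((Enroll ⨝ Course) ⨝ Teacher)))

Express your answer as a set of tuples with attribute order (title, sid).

{(Orion, 39), (Vega, 25), (Zephyr, 34)}

Joining Enroll and Course on grade yields {(bio, F, 1, 39), (bio, F, 2, 5), (bio, F, 3, 8), (bio, F, 8, 7), (bio, F, 9, 39), (cs, F, 1, 39), (cs, F, 2, 5), (cs, F, 3, 8), (cs, F, 8, 7), (cs, F, 9, 39), (k2, D, 1, 15), (k2, D, 2, 27), (k2, D, 4, 13), (k2, D, 4, 36), (k2, D, 5, 24), (k2, D, 7, 39), (p2, D, 1, 15), (p2, D, 2, 27), (p2, D, 4, 13), (p2, D, 4, 36), (p2, D, 5, 24), (p2, D, 7, 39), (qa, F, 1, 39), (qa, F, 2, 5), (qa, F, 3, 8), (qa, F, 8, 7), (qa, F, 9, 39)}.
Joining (Enroll ⨝ Course) and Teacher on credits yields {(bio, F, 1, 39, Alpha, 15), (bio, F, 8, 7, Zephyr, 34), (cs, F, 1, 39, Alpha, 15), (cs, F, 8, 7, Zephyr, 34), (k2, D, 1, 15, Alpha, 15), (k2, D, 5, 24, Orion, 39), (k2, D, 5, 24, Vega, 25), (p2, D, 1, 15, Alpha, 15), (p2, D, 5, 24, Orion, 39), (p2, D, 5, 24, Vega, 25), (qa, F, 1, 39, Alpha, 15), (qa, F, 8, 7, Zephyr, 34)}.
Selection title ≠ Alpha: {(bio, F, 8, 7, Zephyr, 34), (cs, F, 8, 7, Zephyr, 34), (k2, D, 5, 24, Orion, 39), (k2, D, 5, 24, Vega, 25), (p2, D, 5, 24, Orion, 39), (p2, D, 5, 24, Vega, 25), (qa, F, 8, 7, Zephyr, 34)}
Projecting to title, sid (4 duplicate(s) eliminated): {(Orion, 39), (Vega, 25), (Zephyr, 34)}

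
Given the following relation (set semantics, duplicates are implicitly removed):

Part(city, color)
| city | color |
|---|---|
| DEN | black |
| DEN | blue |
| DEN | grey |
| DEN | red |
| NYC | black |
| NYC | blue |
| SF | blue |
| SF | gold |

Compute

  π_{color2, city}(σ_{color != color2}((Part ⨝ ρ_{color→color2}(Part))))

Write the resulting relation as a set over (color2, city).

ρ[color→color2]: schema becomes (city, color2); tuples unchanged.
Joining Part and ρ_{color→color2}(Part) on city yields {(DEN, black, black), (DEN, black, blue), (DEN, black, grey), (DEN, black, red), (DEN, blue, black), (DEN, blue, blue), (DEN, blue, grey), (DEN, blue, red), (DEN, grey, black), (DEN, grey, blue), (DEN, grey, grey), (DEN, grey, red), (DEN, red, black), (DEN, red, blue), (DEN, red, grey), (DEN, red, red), (NYC, black, black), (NYC, black, blue), (NYC, blue, black), (NYC, blue, blue), (SF, blue, blue), (SF, blue, gold), (SF, gold, blue), (SF, gold, gold)}.
Selection color != color2: {(DEN, black, blue), (DEN, black, grey), (DEN, black, red), (DEN, blue, black), (DEN, blue, grey), (DEN, blue, red), (DEN, grey, black), (DEN, grey, blue), (DEN, grey, red), (DEN, red, black), (DEN, red, blue), (DEN, red, grey), (NYC, black, blue), (NYC, blue, black), (SF, blue, gold), (SF, gold, blue)}
π[color2, city]: project onto (color2, city) (8 duplicate(s) eliminated) → {(black, DEN), (black, NYC), (blue, DEN), (blue, NYC), (blue, SF), (gold, SF), (grey, DEN), (red, DEN)}

{(black, DEN), (black, NYC), (blue, DEN), (blue, NYC), (blue, SF), (gold, SF), (grey, DEN), (red, DEN)}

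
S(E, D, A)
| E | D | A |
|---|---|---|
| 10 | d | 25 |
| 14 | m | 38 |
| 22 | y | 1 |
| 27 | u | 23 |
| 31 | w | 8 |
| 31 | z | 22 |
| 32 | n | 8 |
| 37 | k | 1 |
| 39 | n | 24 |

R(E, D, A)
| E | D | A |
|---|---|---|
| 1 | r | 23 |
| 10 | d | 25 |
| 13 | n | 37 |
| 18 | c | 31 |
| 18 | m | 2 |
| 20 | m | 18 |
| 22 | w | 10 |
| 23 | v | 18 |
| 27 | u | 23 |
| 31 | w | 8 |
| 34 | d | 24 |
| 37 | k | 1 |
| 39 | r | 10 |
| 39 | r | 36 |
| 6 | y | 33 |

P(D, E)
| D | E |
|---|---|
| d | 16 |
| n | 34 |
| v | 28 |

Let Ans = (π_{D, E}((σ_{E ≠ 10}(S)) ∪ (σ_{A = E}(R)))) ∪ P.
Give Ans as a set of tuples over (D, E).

{(d, 16), (k, 37), (m, 14), (n, 32), (n, 34), (n, 39), (u, 27), (v, 28), (w, 31), (y, 22), (z, 31)}

σ[E ≠ 10]: keep tuples satisfying E ≠ 10 → {(14, m, 38), (22, y, 1), (27, u, 23), (31, w, 8), (31, z, 22), (32, n, 8), (37, k, 1), (39, n, 24)}
σ[A = E]: keep tuples satisfying A = E → {}
Union: {(14, m, 38), (22, y, 1), (27, u, 23), (31, w, 8), (31, z, 22), (32, n, 8), (37, k, 1), (39, n, 24)} with {} → {(14, m, 38), (22, y, 1), (27, u, 23), (31, w, 8), (31, z, 22), (32, n, 8), (37, k, 1), (39, n, 24)}
Keep only column(s) D, E: {(k, 37), (m, 14), (n, 32), (n, 39), (u, 27), (w, 31), (y, 22), (z, 31)}
Union: {(k, 37), (m, 14), (n, 32), (n, 39), (u, 27), (w, 31), (y, 22), (z, 31)} with {(d, 16), (n, 34), (v, 28)} → {(d, 16), (k, 37), (m, 14), (n, 32), (n, 34), (n, 39), (u, 27), (v, 28), (w, 31), (y, 22), (z, 31)}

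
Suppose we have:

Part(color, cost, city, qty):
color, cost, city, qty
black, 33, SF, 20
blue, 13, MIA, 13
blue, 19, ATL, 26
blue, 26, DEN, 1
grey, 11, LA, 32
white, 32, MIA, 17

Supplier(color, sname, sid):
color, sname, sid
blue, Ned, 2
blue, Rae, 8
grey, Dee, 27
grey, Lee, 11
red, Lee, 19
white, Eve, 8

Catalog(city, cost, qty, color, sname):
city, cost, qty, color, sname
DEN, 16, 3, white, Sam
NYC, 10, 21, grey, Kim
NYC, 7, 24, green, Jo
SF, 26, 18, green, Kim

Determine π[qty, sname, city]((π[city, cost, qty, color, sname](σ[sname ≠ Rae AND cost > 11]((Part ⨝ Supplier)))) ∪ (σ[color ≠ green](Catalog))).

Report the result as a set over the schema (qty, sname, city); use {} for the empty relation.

{(1, Ned, DEN), (13, Ned, MIA), (17, Eve, MIA), (21, Kim, NYC), (26, Ned, ATL), (3, Sam, DEN)}

Natural join on color: {(blue, 13, MIA, 13, Ned, 2), (blue, 13, MIA, 13, Rae, 8), (blue, 19, ATL, 26, Ned, 2), (blue, 19, ATL, 26, Rae, 8), (blue, 26, DEN, 1, Ned, 2), (blue, 26, DEN, 1, Rae, 8), (grey, 11, LA, 32, Dee, 27), (grey, 11, LA, 32, Lee, 11), (white, 32, MIA, 17, Eve, 8)}
Apply σ_{sname ≠ Rae AND cost > 11}; surviving tuples: {(blue, 13, MIA, 13, Ned, 2), (blue, 19, ATL, 26, Ned, 2), (blue, 26, DEN, 1, Ned, 2), (white, 32, MIA, 17, Eve, 8)}
π_{city, cost, qty, color, sname} gives {(ATL, 19, 26, blue, Ned), (DEN, 26, 1, blue, Ned), (MIA, 13, 13, blue, Ned), (MIA, 32, 17, white, Eve)}.
Apply σ_{color ≠ green}; surviving tuples: {(DEN, 16, 3, white, Sam), (NYC, 10, 21, grey, Kim)}
Set union of the two operands is {(ATL, 19, 26, blue, Ned), (DEN, 16, 3, white, Sam), (DEN, 26, 1, blue, Ned), (MIA, 13, 13, blue, Ned), (MIA, 32, 17, white, Eve), (NYC, 10, 21, grey, Kim)}.
π_{qty, sname, city} gives {(1, Ned, DEN), (13, Ned, MIA), (17, Eve, MIA), (21, Kim, NYC), (26, Ned, ATL), (3, Sam, DEN)}.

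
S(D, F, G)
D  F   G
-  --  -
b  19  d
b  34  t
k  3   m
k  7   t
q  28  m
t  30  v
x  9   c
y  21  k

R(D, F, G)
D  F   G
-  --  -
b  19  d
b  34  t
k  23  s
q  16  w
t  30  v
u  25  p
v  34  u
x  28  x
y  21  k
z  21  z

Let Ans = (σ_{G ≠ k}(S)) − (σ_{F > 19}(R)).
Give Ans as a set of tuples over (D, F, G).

{(b, 19, d), (k, 3, m), (k, 7, t), (q, 28, m), (x, 9, c)}

Apply σ_{G ≠ k}; surviving tuples: {(b, 19, d), (b, 34, t), (k, 3, m), (k, 7, t), (q, 28, m), (t, 30, v), (x, 9, c)}
Apply σ_{F > 19}; surviving tuples: {(b, 34, t), (k, 23, s), (t, 30, v), (u, 25, p), (v, 34, u), (x, 28, x), (y, 21, k), (z, 21, z)}
Set difference of the two operands is {(b, 19, d), (k, 3, m), (k, 7, t), (q, 28, m), (x, 9, c)}.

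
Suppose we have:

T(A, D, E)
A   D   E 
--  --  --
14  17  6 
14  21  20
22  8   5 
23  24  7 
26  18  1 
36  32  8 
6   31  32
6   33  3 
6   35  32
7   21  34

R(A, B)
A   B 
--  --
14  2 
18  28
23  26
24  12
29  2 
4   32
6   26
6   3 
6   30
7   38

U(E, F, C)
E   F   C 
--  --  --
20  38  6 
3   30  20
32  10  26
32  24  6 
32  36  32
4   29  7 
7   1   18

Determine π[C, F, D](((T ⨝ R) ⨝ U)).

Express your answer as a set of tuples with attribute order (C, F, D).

T ⋈ R (natural join on A): {(14, 17, 6, 2), (14, 21, 20, 2), (23, 24, 7, 26), (6, 31, 32, 26), (6, 31, 32, 3), (6, 31, 32, 30), (6, 33, 3, 26), (6, 33, 3, 3), (6, 33, 3, 30), (6, 35, 32, 26), (6, 35, 32, 3), (6, 35, 32, 30), (7, 21, 34, 38)}
(T ⨝ R) ⋈ U (natural join on E): {(14, 21, 20, 2, 38, 6), (23, 24, 7, 26, 1, 18), (6, 31, 32, 26, 10, 26), (6, 31, 32, 26, 24, 6), (6, 31, 32, 26, 36, 32), (6, 31, 32, 3, 10, 26), (6, 31, 32, 3, 24, 6), (6, 31, 32, 3, 36, 32), (6, 31, 32, 30, 10, 26), (6, 31, 32, 30, 24, 6), (6, 31, 32, 30, 36, 32), (6, 33, 3, 26, 30, 20), (6, 33, 3, 3, 30, 20), (6, 33, 3, 30, 30, 20), (6, 35, 32, 26, 10, 26), (6, 35, 32, 26, 24, 6), (6, 35, 32, 26, 36, 32), (6, 35, 32, 3, 10, 26), (6, 35, 32, 3, 24, 6), (6, 35, 32, 3, 36, 32), (6, 35, 32, 30, 10, 26), (6, 35, 32, 30, 24, 6), (6, 35, 32, 30, 36, 32)}
π_{C, F, D} gives {(18, 1, 24), (20, 30, 33), (26, 10, 31), (26, 10, 35), (32, 36, 31), (32, 36, 35), (6, 24, 31), (6, 24, 35), (6, 38, 21)} (14 duplicate(s) eliminated).

{(18, 1, 24), (20, 30, 33), (26, 10, 31), (26, 10, 35), (32, 36, 31), (32, 36, 35), (6, 24, 31), (6, 24, 35), (6, 38, 21)}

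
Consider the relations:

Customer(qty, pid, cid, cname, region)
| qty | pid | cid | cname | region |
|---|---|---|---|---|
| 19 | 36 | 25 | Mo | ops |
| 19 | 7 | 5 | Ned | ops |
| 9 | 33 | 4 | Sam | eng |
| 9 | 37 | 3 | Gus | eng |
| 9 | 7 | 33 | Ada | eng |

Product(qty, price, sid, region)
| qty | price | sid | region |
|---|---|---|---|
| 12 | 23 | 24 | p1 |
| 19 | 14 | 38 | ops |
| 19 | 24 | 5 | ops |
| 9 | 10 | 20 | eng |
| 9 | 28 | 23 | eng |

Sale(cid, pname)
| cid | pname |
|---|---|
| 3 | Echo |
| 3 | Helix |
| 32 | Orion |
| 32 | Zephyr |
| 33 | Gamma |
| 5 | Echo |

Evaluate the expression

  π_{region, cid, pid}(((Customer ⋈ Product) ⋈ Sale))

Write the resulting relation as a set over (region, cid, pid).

{(eng, 3, 37), (eng, 33, 7), (ops, 5, 7)}

Natural join on qty, region: {(19, 36, 25, Mo, ops, 14, 38), (19, 36, 25, Mo, ops, 24, 5), (19, 7, 5, Ned, ops, 14, 38), (19, 7, 5, Ned, ops, 24, 5), (9, 33, 4, Sam, eng, 10, 20), (9, 33, 4, Sam, eng, 28, 23), (9, 37, 3, Gus, eng, 10, 20), (9, 37, 3, Gus, eng, 28, 23), (9, 7, 33, Ada, eng, 10, 20), (9, 7, 33, Ada, eng, 28, 23)}
Natural join on cid: {(19, 7, 5, Ned, ops, 14, 38, Echo), (19, 7, 5, Ned, ops, 24, 5, Echo), (9, 37, 3, Gus, eng, 10, 20, Echo), (9, 37, 3, Gus, eng, 10, 20, Helix), (9, 37, 3, Gus, eng, 28, 23, Echo), (9, 37, 3, Gus, eng, 28, 23, Helix), (9, 7, 33, Ada, eng, 10, 20, Gamma), (9, 7, 33, Ada, eng, 28, 23, Gamma)}
Keep only column(s) region, cid, pid (5 duplicate(s) eliminated): {(eng, 3, 37), (eng, 33, 7), (ops, 5, 7)}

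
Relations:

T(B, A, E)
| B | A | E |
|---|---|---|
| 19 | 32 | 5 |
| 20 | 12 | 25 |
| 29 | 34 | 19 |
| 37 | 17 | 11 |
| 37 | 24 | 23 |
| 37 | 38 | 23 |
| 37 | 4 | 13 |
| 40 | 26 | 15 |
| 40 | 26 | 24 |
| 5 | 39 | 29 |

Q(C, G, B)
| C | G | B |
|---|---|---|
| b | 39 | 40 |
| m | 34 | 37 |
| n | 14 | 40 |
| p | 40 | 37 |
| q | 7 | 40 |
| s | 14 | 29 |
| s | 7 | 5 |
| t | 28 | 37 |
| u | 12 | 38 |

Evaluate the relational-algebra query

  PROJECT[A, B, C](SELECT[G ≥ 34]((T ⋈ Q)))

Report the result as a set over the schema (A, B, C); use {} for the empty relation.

{(17, 37, m), (17, 37, p), (24, 37, m), (24, 37, p), (26, 40, b), (38, 37, m), (38, 37, p), (4, 37, m), (4, 37, p)}

T ⋈ Q (natural join on B): {(29, 34, 19, s, 14), (37, 17, 11, m, 34), (37, 17, 11, p, 40), (37, 17, 11, t, 28), (37, 24, 23, m, 34), (37, 24, 23, p, 40), (37, 24, 23, t, 28), (37, 38, 23, m, 34), (37, 38, 23, p, 40), (37, 38, 23, t, 28), (37, 4, 13, m, 34), (37, 4, 13, p, 40), (37, 4, 13, t, 28), (40, 26, 15, b, 39), (40, 26, 15, n, 14), (40, 26, 15, q, 7), (40, 26, 24, b, 39), (40, 26, 24, n, 14), (40, 26, 24, q, 7), (5, 39, 29, s, 7)}
Filtering on G ≥ 34 leaves {(37, 17, 11, m, 34), (37, 17, 11, p, 40), (37, 24, 23, m, 34), (37, 24, 23, p, 40), (37, 38, 23, m, 34), (37, 38, 23, p, 40), (37, 4, 13, m, 34), (37, 4, 13, p, 40), (40, 26, 15, b, 39), (40, 26, 24, b, 39)}.
Projecting to A, B, C (1 duplicate(s) eliminated): {(17, 37, m), (17, 37, p), (24, 37, m), (24, 37, p), (26, 40, b), (38, 37, m), (38, 37, p), (4, 37, m), (4, 37, p)}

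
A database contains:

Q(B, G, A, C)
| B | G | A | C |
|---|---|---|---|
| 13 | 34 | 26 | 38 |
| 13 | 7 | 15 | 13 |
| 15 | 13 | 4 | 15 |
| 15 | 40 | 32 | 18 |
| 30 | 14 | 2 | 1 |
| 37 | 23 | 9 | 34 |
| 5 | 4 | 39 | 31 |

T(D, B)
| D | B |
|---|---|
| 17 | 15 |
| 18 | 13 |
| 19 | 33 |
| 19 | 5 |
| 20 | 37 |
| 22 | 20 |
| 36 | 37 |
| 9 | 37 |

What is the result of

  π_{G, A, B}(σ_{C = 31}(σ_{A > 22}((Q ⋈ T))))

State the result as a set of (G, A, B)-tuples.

{(4, 39, 5)}

Joining Q and T on B yields {(13, 34, 26, 38, 18), (13, 7, 15, 13, 18), (15, 13, 4, 15, 17), (15, 40, 32, 18, 17), (37, 23, 9, 34, 20), (37, 23, 9, 34, 36), (37, 23, 9, 34, 9), (5, 4, 39, 31, 19)}.
Selection A > 22: {(13, 34, 26, 38, 18), (15, 40, 32, 18, 17), (5, 4, 39, 31, 19)}
Selection C = 31: {(5, 4, 39, 31, 19)}
π[G, A, B]: project onto (G, A, B) → {(4, 39, 5)}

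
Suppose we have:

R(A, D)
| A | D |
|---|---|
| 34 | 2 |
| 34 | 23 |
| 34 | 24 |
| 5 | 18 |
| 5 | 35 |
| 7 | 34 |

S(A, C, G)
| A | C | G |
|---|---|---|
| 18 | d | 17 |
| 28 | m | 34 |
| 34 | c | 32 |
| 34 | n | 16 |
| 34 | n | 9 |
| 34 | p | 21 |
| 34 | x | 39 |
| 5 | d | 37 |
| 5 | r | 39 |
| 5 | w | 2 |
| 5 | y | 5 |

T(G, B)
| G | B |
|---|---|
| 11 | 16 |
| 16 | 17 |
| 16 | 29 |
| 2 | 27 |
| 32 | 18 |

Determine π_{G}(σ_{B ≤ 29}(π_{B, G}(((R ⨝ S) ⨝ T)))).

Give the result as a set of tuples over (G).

{16, 2, 32}

R ⋈ S (natural join on A): {(34, 2, c, 32), (34, 2, n, 16), (34, 2, n, 9), (34, 2, p, 21), (34, 2, x, 39), (34, 23, c, 32), (34, 23, n, 16), (34, 23, n, 9), (34, 23, p, 21), (34, 23, x, 39), (34, 24, c, 32), (34, 24, n, 16), (34, 24, n, 9), (34, 24, p, 21), (34, 24, x, 39), (5, 18, d, 37), (5, 18, r, 39), (5, 18, w, 2), (5, 18, y, 5), (5, 35, d, 37), (5, 35, r, 39), (5, 35, w, 2), (5, 35, y, 5)}
(R ⨝ S) ⋈ T (natural join on G): {(34, 2, c, 32, 18), (34, 2, n, 16, 17), (34, 2, n, 16, 29), (34, 23, c, 32, 18), (34, 23, n, 16, 17), (34, 23, n, 16, 29), (34, 24, c, 32, 18), (34, 24, n, 16, 17), (34, 24, n, 16, 29), (5, 18, w, 2, 27), (5, 35, w, 2, 27)}
π_{B, G} gives {(17, 16), (18, 32), (27, 2), (29, 16)} (7 duplicate(s) eliminated).
Apply σ_{B ≤ 29}; surviving tuples: {(17, 16), (18, 32), (27, 2), (29, 16)}
π_{G} gives {16, 2, 32} (1 duplicate(s) eliminated).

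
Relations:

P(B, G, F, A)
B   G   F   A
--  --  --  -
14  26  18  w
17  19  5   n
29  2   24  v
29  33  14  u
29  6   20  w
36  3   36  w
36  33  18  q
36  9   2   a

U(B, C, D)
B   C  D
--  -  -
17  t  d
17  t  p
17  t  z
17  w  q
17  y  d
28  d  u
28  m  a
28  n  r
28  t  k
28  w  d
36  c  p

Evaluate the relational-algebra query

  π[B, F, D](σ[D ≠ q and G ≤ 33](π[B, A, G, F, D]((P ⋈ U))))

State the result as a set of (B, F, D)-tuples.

P ⋈ U (natural join on B): {(17, 19, 5, n, t, d), (17, 19, 5, n, t, p), (17, 19, 5, n, t, z), (17, 19, 5, n, w, q), (17, 19, 5, n, y, d), (36, 3, 36, w, c, p), (36, 33, 18, q, c, p), (36, 9, 2, a, c, p)}
π_{B, A, G, F, D} gives {(17, n, 19, 5, d), (17, n, 19, 5, p), (17, n, 19, 5, q), (17, n, 19, 5, z), (36, a, 9, 2, p), (36, q, 33, 18, p), (36, w, 3, 36, p)} (1 duplicate(s) eliminated).
Selection D ≠ q and G ≤ 33: {(17, n, 19, 5, d), (17, n, 19, 5, p), (17, n, 19, 5, z), (36, a, 9, 2, p), (36, q, 33, 18, p), (36, w, 3, 36, p)}
π_{B, F, D} gives {(17, 5, d), (17, 5, p), (17, 5, z), (36, 18, p), (36, 2, p), (36, 36, p)}.

{(17, 5, d), (17, 5, p), (17, 5, z), (36, 18, p), (36, 2, p), (36, 36, p)}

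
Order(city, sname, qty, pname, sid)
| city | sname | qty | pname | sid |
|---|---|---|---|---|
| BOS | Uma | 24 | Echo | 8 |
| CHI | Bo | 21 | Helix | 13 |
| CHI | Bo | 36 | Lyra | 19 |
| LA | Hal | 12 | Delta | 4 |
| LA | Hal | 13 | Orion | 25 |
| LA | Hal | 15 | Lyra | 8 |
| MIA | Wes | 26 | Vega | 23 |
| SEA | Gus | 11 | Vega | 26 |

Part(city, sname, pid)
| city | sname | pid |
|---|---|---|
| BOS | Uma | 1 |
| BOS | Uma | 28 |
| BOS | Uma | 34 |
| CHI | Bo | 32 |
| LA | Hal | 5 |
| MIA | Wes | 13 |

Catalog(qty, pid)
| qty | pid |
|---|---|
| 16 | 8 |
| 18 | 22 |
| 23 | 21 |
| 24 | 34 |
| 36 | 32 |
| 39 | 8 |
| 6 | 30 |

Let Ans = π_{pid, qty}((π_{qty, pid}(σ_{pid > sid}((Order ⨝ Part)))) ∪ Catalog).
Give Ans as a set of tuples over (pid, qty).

Order ⋈ Part (natural join on city, sname): {(BOS, Uma, 24, Echo, 8, 1), (BOS, Uma, 24, Echo, 8, 28), (BOS, Uma, 24, Echo, 8, 34), (CHI, Bo, 21, Helix, 13, 32), (CHI, Bo, 36, Lyra, 19, 32), (LA, Hal, 12, Delta, 4, 5), (LA, Hal, 13, Orion, 25, 5), (LA, Hal, 15, Lyra, 8, 5), (MIA, Wes, 26, Vega, 23, 13)}
Apply σ_{pid > sid}; surviving tuples: {(BOS, Uma, 24, Echo, 8, 28), (BOS, Uma, 24, Echo, 8, 34), (CHI, Bo, 21, Helix, 13, 32), (CHI, Bo, 36, Lyra, 19, 32), (LA, Hal, 12, Delta, 4, 5)}
π_{qty, pid} gives {(12, 5), (21, 32), (24, 28), (24, 34), (36, 32)}.
Taking the union: {(12, 5), (16, 8), (18, 22), (21, 32), (23, 21), (24, 28), (24, 34), (36, 32), (39, 8), (6, 30)}
π_{pid, qty} gives {(21, 23), (22, 18), (28, 24), (30, 6), (32, 21), (32, 36), (34, 24), (5, 12), (8, 16), (8, 39)}.

{(21, 23), (22, 18), (28, 24), (30, 6), (32, 21), (32, 36), (34, 24), (5, 12), (8, 16), (8, 39)}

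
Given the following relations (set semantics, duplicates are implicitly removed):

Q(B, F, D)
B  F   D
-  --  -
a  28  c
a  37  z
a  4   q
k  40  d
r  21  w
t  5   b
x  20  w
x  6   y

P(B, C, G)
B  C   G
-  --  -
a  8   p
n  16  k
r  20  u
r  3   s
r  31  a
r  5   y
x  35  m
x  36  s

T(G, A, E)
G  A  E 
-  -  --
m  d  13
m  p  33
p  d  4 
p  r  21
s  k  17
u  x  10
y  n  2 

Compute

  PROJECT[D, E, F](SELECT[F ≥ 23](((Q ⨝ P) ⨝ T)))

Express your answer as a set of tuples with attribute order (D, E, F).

Joining Q and P on B yields {(a, 28, c, 8, p), (a, 37, z, 8, p), (a, 4, q, 8, p), (r, 21, w, 20, u), (r, 21, w, 3, s), (r, 21, w, 31, a), (r, 21, w, 5, y), (x, 20, w, 35, m), (x, 20, w, 36, s), (x, 6, y, 35, m), (x, 6, y, 36, s)}.
Joining (Q ⨝ P) and T on G yields {(a, 28, c, 8, p, d, 4), (a, 28, c, 8, p, r, 21), (a, 37, z, 8, p, d, 4), (a, 37, z, 8, p, r, 21), (a, 4, q, 8, p, d, 4), (a, 4, q, 8, p, r, 21), (r, 21, w, 20, u, x, 10), (r, 21, w, 3, s, k, 17), (r, 21, w, 5, y, n, 2), (x, 20, w, 35, m, d, 13), (x, 20, w, 35, m, p, 33), (x, 20, w, 36, s, k, 17), (x, 6, y, 35, m, d, 13), (x, 6, y, 35, m, p, 33), (x, 6, y, 36, s, k, 17)}.
Filtering on F ≥ 23 leaves {(a, 28, c, 8, p, d, 4), (a, 28, c, 8, p, r, 21), (a, 37, z, 8, p, d, 4), (a, 37, z, 8, p, r, 21)}.
π[D, E, F]: project onto (D, E, F) → {(c, 21, 28), (c, 4, 28), (z, 21, 37), (z, 4, 37)}

{(c, 21, 28), (c, 4, 28), (z, 21, 37), (z, 4, 37)}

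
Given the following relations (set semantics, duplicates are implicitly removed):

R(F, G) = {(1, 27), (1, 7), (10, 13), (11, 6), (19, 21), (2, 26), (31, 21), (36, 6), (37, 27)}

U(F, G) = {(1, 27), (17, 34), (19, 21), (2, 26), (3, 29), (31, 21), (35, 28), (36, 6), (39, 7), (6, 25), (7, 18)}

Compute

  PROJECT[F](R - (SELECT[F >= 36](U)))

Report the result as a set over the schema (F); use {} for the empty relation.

{1, 10, 11, 19, 2, 31, 37}

Selection F >= 36: {(36, 6), (39, 7)}
Taking the difference: {(1, 27), (1, 7), (10, 13), (11, 6), (19, 21), (2, 26), (31, 21), (37, 27)}
π[F]: project onto (F) (1 duplicate(s) eliminated) → {1, 10, 11, 19, 2, 31, 37}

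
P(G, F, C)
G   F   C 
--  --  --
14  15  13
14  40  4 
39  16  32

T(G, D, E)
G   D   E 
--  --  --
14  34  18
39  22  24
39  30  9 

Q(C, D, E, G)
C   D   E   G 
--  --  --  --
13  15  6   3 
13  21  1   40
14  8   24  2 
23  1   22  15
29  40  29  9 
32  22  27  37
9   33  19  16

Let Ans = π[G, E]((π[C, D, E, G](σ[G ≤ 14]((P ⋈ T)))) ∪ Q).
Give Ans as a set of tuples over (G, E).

{(14, 18), (15, 22), (16, 19), (2, 24), (3, 6), (37, 27), (40, 1), (9, 29)}

Joining P and T on G yields {(14, 15, 13, 34, 18), (14, 40, 4, 34, 18), (39, 16, 32, 22, 24), (39, 16, 32, 30, 9)}.
σ[G ≤ 14]: keep tuples satisfying G ≤ 14 → {(14, 15, 13, 34, 18), (14, 40, 4, 34, 18)}
Projecting to C, D, E, G: {(13, 34, 18, 14), (4, 34, 18, 14)}
Union: {(13, 34, 18, 14), (4, 34, 18, 14)} with {(13, 15, 6, 3), (13, 21, 1, 40), (14, 8, 24, 2), (23, 1, 22, 15), (29, 40, 29, 9), (32, 22, 27, 37), (9, 33, 19, 16)} → {(13, 15, 6, 3), (13, 21, 1, 40), (13, 34, 18, 14), (14, 8, 24, 2), (23, 1, 22, 15), (29, 40, 29, 9), (32, 22, 27, 37), (4, 34, 18, 14), (9, 33, 19, 16)}
Projecting to G, E (1 duplicate(s) eliminated): {(14, 18), (15, 22), (16, 19), (2, 24), (3, 6), (37, 27), (40, 1), (9, 29)}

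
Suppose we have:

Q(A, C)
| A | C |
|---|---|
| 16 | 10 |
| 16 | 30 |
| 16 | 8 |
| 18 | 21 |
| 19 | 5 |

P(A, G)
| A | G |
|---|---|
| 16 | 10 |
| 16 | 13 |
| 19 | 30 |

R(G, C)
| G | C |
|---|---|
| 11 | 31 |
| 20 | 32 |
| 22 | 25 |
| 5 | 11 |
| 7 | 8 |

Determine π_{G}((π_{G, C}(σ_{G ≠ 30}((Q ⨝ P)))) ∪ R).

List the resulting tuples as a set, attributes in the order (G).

Q ⋈ P (natural join on A): {(16, 10, 10), (16, 10, 13), (16, 30, 10), (16, 30, 13), (16, 8, 10), (16, 8, 13), (19, 5, 30)}
σ[G ≠ 30]: keep tuples satisfying G ≠ 30 → {(16, 10, 10), (16, 10, 13), (16, 30, 10), (16, 30, 13), (16, 8, 10), (16, 8, 13)}
π[G, C]: project onto (G, C) → {(10, 10), (10, 30), (10, 8), (13, 10), (13, 30), (13, 8)}
Union: {(10, 10), (10, 30), (10, 8), (13, 10), (13, 30), (13, 8)} with {(11, 31), (20, 32), (22, 25), (5, 11), (7, 8)} → {(10, 10), (10, 30), (10, 8), (11, 31), (13, 10), (13, 30), (13, 8), (20, 32), (22, 25), (5, 11), (7, 8)}
π[G]: project onto (G) (4 duplicate(s) eliminated) → {10, 11, 13, 20, 22, 5, 7}

{10, 11, 13, 20, 22, 5, 7}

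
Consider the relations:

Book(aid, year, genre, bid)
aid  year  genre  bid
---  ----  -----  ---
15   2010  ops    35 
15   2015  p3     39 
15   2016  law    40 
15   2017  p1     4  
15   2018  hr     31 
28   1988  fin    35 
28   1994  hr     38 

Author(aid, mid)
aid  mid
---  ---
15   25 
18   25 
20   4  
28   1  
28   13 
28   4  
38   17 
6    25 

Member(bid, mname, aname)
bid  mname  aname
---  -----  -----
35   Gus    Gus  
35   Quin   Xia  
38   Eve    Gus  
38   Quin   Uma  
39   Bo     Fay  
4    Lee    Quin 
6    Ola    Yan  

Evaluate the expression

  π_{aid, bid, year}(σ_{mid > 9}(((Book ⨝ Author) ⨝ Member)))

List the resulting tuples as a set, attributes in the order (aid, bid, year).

Book ⋈ Author (natural join on aid): {(15, 2010, ops, 35, 25), (15, 2015, p3, 39, 25), (15, 2016, law, 40, 25), (15, 2017, p1, 4, 25), (15, 2018, hr, 31, 25), (28, 1988, fin, 35, 1), (28, 1988, fin, 35, 13), (28, 1988, fin, 35, 4), (28, 1994, hr, 38, 1), (28, 1994, hr, 38, 13), (28, 1994, hr, 38, 4)}
(Book ⨝ Author) ⋈ Member (natural join on bid): {(15, 2010, ops, 35, 25, Gus, Gus), (15, 2010, ops, 35, 25, Quin, Xia), (15, 2015, p3, 39, 25, Bo, Fay), (15, 2017, p1, 4, 25, Lee, Quin), (28, 1988, fin, 35, 1, Gus, Gus), (28, 1988, fin, 35, 1, Quin, Xia), (28, 1988, fin, 35, 13, Gus, Gus), (28, 1988, fin, 35, 13, Quin, Xia), (28, 1988, fin, 35, 4, Gus, Gus), (28, 1988, fin, 35, 4, Quin, Xia), (28, 1994, hr, 38, 1, Eve, Gus), (28, 1994, hr, 38, 1, Quin, Uma), (28, 1994, hr, 38, 13, Eve, Gus), (28, 1994, hr, 38, 13, Quin, Uma), (28, 1994, hr, 38, 4, Eve, Gus), (28, 1994, hr, 38, 4, Quin, Uma)}
σ[mid > 9]: keep tuples satisfying mid > 9 → {(15, 2010, ops, 35, 25, Gus, Gus), (15, 2010, ops, 35, 25, Quin, Xia), (15, 2015, p3, 39, 25, Bo, Fay), (15, 2017, p1, 4, 25, Lee, Quin), (28, 1988, fin, 35, 13, Gus, Gus), (28, 1988, fin, 35, 13, Quin, Xia), (28, 1994, hr, 38, 13, Eve, Gus), (28, 1994, hr, 38, 13, Quin, Uma)}
π[aid, bid, year]: project onto (aid, bid, year) (3 duplicate(s) eliminated) → {(15, 35, 2010), (15, 39, 2015), (15, 4, 2017), (28, 35, 1988), (28, 38, 1994)}

{(15, 35, 2010), (15, 39, 2015), (15, 4, 2017), (28, 35, 1988), (28, 38, 1994)}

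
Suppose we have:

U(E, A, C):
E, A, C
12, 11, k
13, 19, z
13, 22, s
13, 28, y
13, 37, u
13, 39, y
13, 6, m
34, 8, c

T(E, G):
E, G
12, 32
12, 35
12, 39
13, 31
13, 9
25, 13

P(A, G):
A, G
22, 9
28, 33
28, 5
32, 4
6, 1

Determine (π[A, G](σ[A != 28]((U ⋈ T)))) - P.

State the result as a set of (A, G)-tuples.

Natural join on E: {(12, 11, k, 32), (12, 11, k, 35), (12, 11, k, 39), (13, 19, z, 31), (13, 19, z, 9), (13, 22, s, 31), (13, 22, s, 9), (13, 28, y, 31), (13, 28, y, 9), (13, 37, u, 31), (13, 37, u, 9), (13, 39, y, 31), (13, 39, y, 9), (13, 6, m, 31), (13, 6, m, 9)}
Apply σ_{A != 28}; surviving tuples: {(12, 11, k, 32), (12, 11, k, 35), (12, 11, k, 39), (13, 19, z, 31), (13, 19, z, 9), (13, 22, s, 31), (13, 22, s, 9), (13, 37, u, 31), (13, 37, u, 9), (13, 39, y, 31), (13, 39, y, 9), (13, 6, m, 31), (13, 6, m, 9)}
Keep only column(s) A, G: {(11, 32), (11, 35), (11, 39), (19, 31), (19, 9), (22, 31), (22, 9), (37, 31), (37, 9), (39, 31), (39, 9), (6, 31), (6, 9)}
Taking the difference: {(11, 32), (11, 35), (11, 39), (19, 31), (19, 9), (22, 31), (37, 31), (37, 9), (39, 31), (39, 9), (6, 31), (6, 9)}

{(11, 32), (11, 35), (11, 39), (19, 31), (19, 9), (22, 31), (37, 31), (37, 9), (39, 31), (39, 9), (6, 31), (6, 9)}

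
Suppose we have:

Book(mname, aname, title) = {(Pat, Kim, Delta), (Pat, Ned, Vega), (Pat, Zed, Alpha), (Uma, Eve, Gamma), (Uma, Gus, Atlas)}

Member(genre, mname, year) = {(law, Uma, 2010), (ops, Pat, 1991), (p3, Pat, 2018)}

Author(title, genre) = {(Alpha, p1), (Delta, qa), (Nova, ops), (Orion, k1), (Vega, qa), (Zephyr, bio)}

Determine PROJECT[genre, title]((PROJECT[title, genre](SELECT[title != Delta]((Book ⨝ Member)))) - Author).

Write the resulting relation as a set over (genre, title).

{(law, Atlas), (law, Gamma), (ops, Alpha), (ops, Vega), (p3, Alpha), (p3, Vega)}

Book ⋈ Member (natural join on mname): {(Pat, Kim, Delta, ops, 1991), (Pat, Kim, Delta, p3, 2018), (Pat, Ned, Vega, ops, 1991), (Pat, Ned, Vega, p3, 2018), (Pat, Zed, Alpha, ops, 1991), (Pat, Zed, Alpha, p3, 2018), (Uma, Eve, Gamma, law, 2010), (Uma, Gus, Atlas, law, 2010)}
σ[title != Delta]: keep tuples satisfying title != Delta → {(Pat, Ned, Vega, ops, 1991), (Pat, Ned, Vega, p3, 2018), (Pat, Zed, Alpha, ops, 1991), (Pat, Zed, Alpha, p3, 2018), (Uma, Eve, Gamma, law, 2010), (Uma, Gus, Atlas, law, 2010)}
π_{title, genre} gives {(Alpha, ops), (Alpha, p3), (Atlas, law), (Gamma, law), (Vega, ops), (Vega, p3)}.
Difference: {(Alpha, ops), (Alpha, p3), (Atlas, law), (Gamma, law), (Vega, ops), (Vega, p3)} with {(Alpha, p1), (Delta, qa), (Nova, ops), (Orion, k1), (Vega, qa), (Zephyr, bio)} → {(Alpha, ops), (Alpha, p3), (Atlas, law), (Gamma, law), (Vega, ops), (Vega, p3)}
π_{genre, title} gives {(law, Atlas), (law, Gamma), (ops, Alpha), (ops, Vega), (p3, Alpha), (p3, Vega)}.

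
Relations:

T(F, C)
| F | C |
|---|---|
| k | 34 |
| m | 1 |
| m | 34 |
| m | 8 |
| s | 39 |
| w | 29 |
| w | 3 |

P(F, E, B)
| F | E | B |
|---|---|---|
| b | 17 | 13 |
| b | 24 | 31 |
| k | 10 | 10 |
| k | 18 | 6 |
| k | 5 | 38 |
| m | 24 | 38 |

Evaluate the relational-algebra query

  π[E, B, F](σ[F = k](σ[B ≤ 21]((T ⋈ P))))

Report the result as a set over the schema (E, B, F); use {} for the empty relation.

{(10, 10, k), (18, 6, k)}

Natural join on F: {(k, 34, 10, 10), (k, 34, 18, 6), (k, 34, 5, 38), (m, 1, 24, 38), (m, 34, 24, 38), (m, 8, 24, 38)}
σ[B ≤ 21]: keep tuples satisfying B ≤ 21 → {(k, 34, 10, 10), (k, 34, 18, 6)}
σ[F = k]: keep tuples satisfying F = k → {(k, 34, 10, 10), (k, 34, 18, 6)}
Projecting to E, B, F: {(10, 10, k), (18, 6, k)}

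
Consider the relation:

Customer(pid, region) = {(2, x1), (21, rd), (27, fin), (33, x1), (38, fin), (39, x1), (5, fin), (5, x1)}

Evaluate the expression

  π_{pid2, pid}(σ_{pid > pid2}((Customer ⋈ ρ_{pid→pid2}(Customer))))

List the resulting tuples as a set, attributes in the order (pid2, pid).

{(2, 33), (2, 39), (2, 5), (27, 38), (33, 39), (5, 27), (5, 33), (5, 38), (5, 39)}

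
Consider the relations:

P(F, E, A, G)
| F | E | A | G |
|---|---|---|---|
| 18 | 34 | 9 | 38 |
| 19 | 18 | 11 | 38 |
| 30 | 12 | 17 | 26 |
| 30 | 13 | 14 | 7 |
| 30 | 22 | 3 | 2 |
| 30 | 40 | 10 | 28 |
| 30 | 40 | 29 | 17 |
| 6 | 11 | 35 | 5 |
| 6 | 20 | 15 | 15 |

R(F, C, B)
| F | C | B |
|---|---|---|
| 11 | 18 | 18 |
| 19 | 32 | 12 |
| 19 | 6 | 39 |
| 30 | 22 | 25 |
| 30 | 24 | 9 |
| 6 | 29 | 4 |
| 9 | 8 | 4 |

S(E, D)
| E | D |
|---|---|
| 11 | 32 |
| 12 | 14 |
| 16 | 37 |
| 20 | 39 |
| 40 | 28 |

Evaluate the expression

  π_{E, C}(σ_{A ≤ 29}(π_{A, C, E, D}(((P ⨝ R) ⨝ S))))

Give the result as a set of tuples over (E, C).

P ⋈ R (natural join on F): {(19, 18, 11, 38, 32, 12), (19, 18, 11, 38, 6, 39), (30, 12, 17, 26, 22, 25), (30, 12, 17, 26, 24, 9), (30, 13, 14, 7, 22, 25), (30, 13, 14, 7, 24, 9), (30, 22, 3, 2, 22, 25), (30, 22, 3, 2, 24, 9), (30, 40, 10, 28, 22, 25), (30, 40, 10, 28, 24, 9), (30, 40, 29, 17, 22, 25), (30, 40, 29, 17, 24, 9), (6, 11, 35, 5, 29, 4), (6, 20, 15, 15, 29, 4)}
(P ⨝ R) ⋈ S (natural join on E): {(30, 12, 17, 26, 22, 25, 14), (30, 12, 17, 26, 24, 9, 14), (30, 40, 10, 28, 22, 25, 28), (30, 40, 10, 28, 24, 9, 28), (30, 40, 29, 17, 22, 25, 28), (30, 40, 29, 17, 24, 9, 28), (6, 11, 35, 5, 29, 4, 32), (6, 20, 15, 15, 29, 4, 39)}
π[A, C, E, D]: project onto (A, C, E, D) → {(10, 22, 40, 28), (10, 24, 40, 28), (15, 29, 20, 39), (17, 22, 12, 14), (17, 24, 12, 14), (29, 22, 40, 28), (29, 24, 40, 28), (35, 29, 11, 32)}
Filtering on A ≤ 29 leaves {(10, 22, 40, 28), (10, 24, 40, 28), (15, 29, 20, 39), (17, 22, 12, 14), (17, 24, 12, 14), (29, 22, 40, 28), (29, 24, 40, 28)}.
π[E, C]: project onto (E, C) (2 duplicate(s) eliminated) → {(12, 22), (12, 24), (20, 29), (40, 22), (40, 24)}

{(12, 22), (12, 24), (20, 29), (40, 22), (40, 24)}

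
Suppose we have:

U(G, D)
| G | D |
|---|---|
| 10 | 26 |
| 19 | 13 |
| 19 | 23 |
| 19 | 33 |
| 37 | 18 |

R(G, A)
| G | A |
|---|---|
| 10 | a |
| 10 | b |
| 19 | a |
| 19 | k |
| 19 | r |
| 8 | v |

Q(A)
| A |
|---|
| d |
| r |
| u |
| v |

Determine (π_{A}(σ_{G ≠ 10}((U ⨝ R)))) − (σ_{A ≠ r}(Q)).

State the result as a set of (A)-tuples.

{a, k, r}

Natural join on G: {(10, 26, a), (10, 26, b), (19, 13, a), (19, 13, k), (19, 13, r), (19, 23, a), (19, 23, k), (19, 23, r), (19, 33, a), (19, 33, k), (19, 33, r)}
Filtering on G ≠ 10 leaves {(19, 13, a), (19, 13, k), (19, 13, r), (19, 23, a), (19, 23, k), (19, 23, r), (19, 33, a), (19, 33, k), (19, 33, r)}.
π[A]: project onto (A) (6 duplicate(s) eliminated) → {a, k, r}
Filtering on A ≠ r leaves {d, u, v}.
Taking the difference: {a, k, r}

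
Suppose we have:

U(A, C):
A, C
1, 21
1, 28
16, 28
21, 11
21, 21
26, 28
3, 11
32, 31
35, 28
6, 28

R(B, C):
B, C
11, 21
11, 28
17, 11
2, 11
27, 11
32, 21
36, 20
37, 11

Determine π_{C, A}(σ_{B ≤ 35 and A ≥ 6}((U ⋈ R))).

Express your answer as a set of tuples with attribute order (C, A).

{(11, 21), (21, 21), (28, 16), (28, 26), (28, 35), (28, 6)}

Joining U and R on C yields {(1, 21, 11), (1, 21, 32), (1, 28, 11), (16, 28, 11), (21, 11, 17), (21, 11, 2), (21, 11, 27), (21, 11, 37), (21, 21, 11), (21, 21, 32), (26, 28, 11), (3, 11, 17), (3, 11, 2), (3, 11, 27), (3, 11, 37), (35, 28, 11), (6, 28, 11)}.
Apply σ_{B ≤ 35 and A ≥ 6}; surviving tuples: {(16, 28, 11), (21, 11, 17), (21, 11, 2), (21, 11, 27), (21, 21, 11), (21, 21, 32), (26, 28, 11), (35, 28, 11), (6, 28, 11)}
Keep only column(s) C, A (3 duplicate(s) eliminated): {(11, 21), (21, 21), (28, 16), (28, 26), (28, 35), (28, 6)}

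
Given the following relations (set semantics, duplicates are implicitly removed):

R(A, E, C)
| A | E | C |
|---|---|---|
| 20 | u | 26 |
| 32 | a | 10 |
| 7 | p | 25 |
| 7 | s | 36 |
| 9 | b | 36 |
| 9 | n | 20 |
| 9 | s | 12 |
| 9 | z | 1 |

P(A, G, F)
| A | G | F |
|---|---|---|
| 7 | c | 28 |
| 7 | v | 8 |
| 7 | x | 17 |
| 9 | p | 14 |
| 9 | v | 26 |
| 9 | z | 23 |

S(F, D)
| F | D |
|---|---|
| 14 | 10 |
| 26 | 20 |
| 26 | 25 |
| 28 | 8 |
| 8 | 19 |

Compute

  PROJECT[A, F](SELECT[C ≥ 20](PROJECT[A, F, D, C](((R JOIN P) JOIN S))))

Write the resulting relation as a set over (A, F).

{(7, 28), (7, 8), (9, 14), (9, 26)}

Natural join on A: {(7, p, 25, c, 28), (7, p, 25, v, 8), (7, p, 25, x, 17), (7, s, 36, c, 28), (7, s, 36, v, 8), (7, s, 36, x, 17), (9, b, 36, p, 14), (9, b, 36, v, 26), (9, b, 36, z, 23), (9, n, 20, p, 14), (9, n, 20, v, 26), (9, n, 20, z, 23), (9, s, 12, p, 14), (9, s, 12, v, 26), (9, s, 12, z, 23), (9, z, 1, p, 14), (9, z, 1, v, 26), (9, z, 1, z, 23)}
Natural join on F: {(7, p, 25, c, 28, 8), (7, p, 25, v, 8, 19), (7, s, 36, c, 28, 8), (7, s, 36, v, 8, 19), (9, b, 36, p, 14, 10), (9, b, 36, v, 26, 20), (9, b, 36, v, 26, 25), (9, n, 20, p, 14, 10), (9, n, 20, v, 26, 20), (9, n, 20, v, 26, 25), (9, s, 12, p, 14, 10), (9, s, 12, v, 26, 20), (9, s, 12, v, 26, 25), (9, z, 1, p, 14, 10), (9, z, 1, v, 26, 20), (9, z, 1, v, 26, 25)}
Keep only column(s) A, F, D, C: {(7, 28, 8, 25), (7, 28, 8, 36), (7, 8, 19, 25), (7, 8, 19, 36), (9, 14, 10, 1), (9, 14, 10, 12), (9, 14, 10, 20), (9, 14, 10, 36), (9, 26, 20, 1), (9, 26, 20, 12), (9, 26, 20, 20), (9, 26, 20, 36), (9, 26, 25, 1), (9, 26, 25, 12), (9, 26, 25, 20), (9, 26, 25, 36)}
Apply σ_{C ≥ 20}; surviving tuples: {(7, 28, 8, 25), (7, 28, 8, 36), (7, 8, 19, 25), (7, 8, 19, 36), (9, 14, 10, 20), (9, 14, 10, 36), (9, 26, 20, 20), (9, 26, 20, 36), (9, 26, 25, 20), (9, 26, 25, 36)}
Keep only column(s) A, F (6 duplicate(s) eliminated): {(7, 28), (7, 8), (9, 14), (9, 26)}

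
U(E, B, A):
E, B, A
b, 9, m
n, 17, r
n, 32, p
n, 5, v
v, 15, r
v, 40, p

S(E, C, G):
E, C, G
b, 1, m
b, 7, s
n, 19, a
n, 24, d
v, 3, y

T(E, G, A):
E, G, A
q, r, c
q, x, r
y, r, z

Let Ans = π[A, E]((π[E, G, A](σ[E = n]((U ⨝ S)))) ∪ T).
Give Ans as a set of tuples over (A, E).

U ⋈ S (natural join on E): {(b, 9, m, 1, m), (b, 9, m, 7, s), (n, 17, r, 19, a), (n, 17, r, 24, d), (n, 32, p, 19, a), (n, 32, p, 24, d), (n, 5, v, 19, a), (n, 5, v, 24, d), (v, 15, r, 3, y), (v, 40, p, 3, y)}
σ[E = n]: keep tuples satisfying E = n → {(n, 17, r, 19, a), (n, 17, r, 24, d), (n, 32, p, 19, a), (n, 32, p, 24, d), (n, 5, v, 19, a), (n, 5, v, 24, d)}
π_{E, G, A} gives {(n, a, p), (n, a, r), (n, a, v), (n, d, p), (n, d, r), (n, d, v)}.
Taking the union: {(n, a, p), (n, a, r), (n, a, v), (n, d, p), (n, d, r), (n, d, v), (q, r, c), (q, x, r), (y, r, z)}
π_{A, E} gives {(c, q), (p, n), (r, n), (r, q), (v, n), (z, y)} (3 duplicate(s) eliminated).

{(c, q), (p, n), (r, n), (r, q), (v, n), (z, y)}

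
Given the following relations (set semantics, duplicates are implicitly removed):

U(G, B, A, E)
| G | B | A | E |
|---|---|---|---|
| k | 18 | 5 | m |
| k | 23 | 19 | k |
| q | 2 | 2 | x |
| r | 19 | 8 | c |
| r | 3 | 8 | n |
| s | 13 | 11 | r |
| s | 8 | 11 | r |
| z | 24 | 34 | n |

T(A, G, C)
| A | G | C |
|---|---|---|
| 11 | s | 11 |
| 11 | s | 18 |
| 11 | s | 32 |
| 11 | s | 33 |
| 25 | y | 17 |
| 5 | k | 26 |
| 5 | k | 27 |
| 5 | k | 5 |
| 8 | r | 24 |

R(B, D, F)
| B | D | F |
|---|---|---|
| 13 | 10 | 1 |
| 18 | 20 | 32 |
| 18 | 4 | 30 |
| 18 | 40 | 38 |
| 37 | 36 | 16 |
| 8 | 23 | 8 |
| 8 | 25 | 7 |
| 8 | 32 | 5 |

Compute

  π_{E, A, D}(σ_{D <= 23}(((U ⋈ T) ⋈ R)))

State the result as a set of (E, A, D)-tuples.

{(m, 5, 20), (m, 5, 4), (r, 11, 10), (r, 11, 23)}

Joining U and T on G, A yields {(k, 18, 5, m, 26), (k, 18, 5, m, 27), (k, 18, 5, m, 5), (r, 19, 8, c, 24), (r, 3, 8, n, 24), (s, 13, 11, r, 11), (s, 13, 11, r, 18), (s, 13, 11, r, 32), (s, 13, 11, r, 33), (s, 8, 11, r, 11), (s, 8, 11, r, 18), (s, 8, 11, r, 32), (s, 8, 11, r, 33)}.
Joining (U ⋈ T) and R on B yields {(k, 18, 5, m, 26, 20, 32), (k, 18, 5, m, 26, 4, 30), (k, 18, 5, m, 26, 40, 38), (k, 18, 5, m, 27, 20, 32), (k, 18, 5, m, 27, 4, 30), (k, 18, 5, m, 27, 40, 38), (k, 18, 5, m, 5, 20, 32), (k, 18, 5, m, 5, 4, 30), (k, 18, 5, m, 5, 40, 38), (s, 13, 11, r, 11, 10, 1), (s, 13, 11, r, 18, 10, 1), (s, 13, 11, r, 32, 10, 1), (s, 13, 11, r, 33, 10, 1), (s, 8, 11, r, 11, 23, 8), (s, 8, 11, r, 11, 25, 7), (s, 8, 11, r, 11, 32, 5), (s, 8, 11, r, 18, 23, 8), (s, 8, 11, r, 18, 25, 7), (s, 8, 11, r, 18, 32, 5), (s, 8, 11, r, 32, 23, 8), (s, 8, 11, r, 32, 25, 7), (s, 8, 11, r, 32, 32, 5), (s, 8, 11, r, 33, 23, 8), (s, 8, 11, r, 33, 25, 7), (s, 8, 11, r, 33, 32, 5)}.
Apply σ_{D <= 23}; surviving tuples: {(k, 18, 5, m, 26, 20, 32), (k, 18, 5, m, 26, 4, 30), (k, 18, 5, m, 27, 20, 32), (k, 18, 5, m, 27, 4, 30), (k, 18, 5, m, 5, 20, 32), (k, 18, 5, m, 5, 4, 30), (s, 13, 11, r, 11, 10, 1), (s, 13, 11, r, 18, 10, 1), (s, 13, 11, r, 32, 10, 1), (s, 13, 11, r, 33, 10, 1), (s, 8, 11, r, 11, 23, 8), (s, 8, 11, r, 18, 23, 8), (s, 8, 11, r, 32, 23, 8), (s, 8, 11, r, 33, 23, 8)}
π[E, A, D]: project onto (E, A, D) (10 duplicate(s) eliminated) → {(m, 5, 20), (m, 5, 4), (r, 11, 10), (r, 11, 23)}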